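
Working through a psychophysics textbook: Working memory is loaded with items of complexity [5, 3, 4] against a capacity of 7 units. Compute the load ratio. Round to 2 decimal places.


Total complexity = 5 + 3 + 4 = 12
Load = total / capacity = 12 / 7
= 1.71


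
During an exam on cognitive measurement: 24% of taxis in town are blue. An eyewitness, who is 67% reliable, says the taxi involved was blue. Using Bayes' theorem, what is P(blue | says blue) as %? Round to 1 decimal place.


P(blue | says blue) = P(says blue | blue)*P(blue) / [P(says blue | blue)*P(blue) + P(says blue | not blue)*P(not blue)]
Numerator = 0.67 * 0.24 = 0.1608
False identification = 0.33 * 0.76 = 0.2508
P = 0.1608 / (0.1608 + 0.2508)
= 0.1608 / 0.4116
As percentage = 39.1


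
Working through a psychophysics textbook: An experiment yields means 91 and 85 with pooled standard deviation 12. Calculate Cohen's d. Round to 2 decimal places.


Cohen's d = (M1 - M2) / S_pooled
= (91 - 85) / 12
= 6 / 12
= 0.50


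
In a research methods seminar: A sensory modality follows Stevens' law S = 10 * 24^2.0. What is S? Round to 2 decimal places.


S = 10 * 24^2.0
24^2.0 = 576.0
S = 10 * 576.0
= 5760.00


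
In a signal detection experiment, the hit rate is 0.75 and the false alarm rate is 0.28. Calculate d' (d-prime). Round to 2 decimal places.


d' = z(HR) - z(FAR)
z(0.75) = 0.6745
z(0.28) = -0.5828
d' = 0.6745 - -0.5828
= 1.26


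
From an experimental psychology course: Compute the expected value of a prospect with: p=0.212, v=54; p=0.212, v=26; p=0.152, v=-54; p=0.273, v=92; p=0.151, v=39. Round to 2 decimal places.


EU = sum(p_i * v_i)
0.212 * 54 = 11.448
0.212 * 26 = 5.512
0.152 * -54 = -8.208
0.273 * 92 = 25.116
0.151 * 39 = 5.889
EU = 11.448 + 5.512 + -8.208 + 25.116 + 5.889
= 39.76


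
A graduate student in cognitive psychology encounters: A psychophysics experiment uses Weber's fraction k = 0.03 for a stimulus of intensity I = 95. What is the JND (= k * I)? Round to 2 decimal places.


JND = k * I
JND = 0.03 * 95
= 2.85


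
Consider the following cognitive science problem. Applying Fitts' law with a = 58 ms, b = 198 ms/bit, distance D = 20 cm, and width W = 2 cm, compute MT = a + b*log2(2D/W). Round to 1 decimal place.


MT = 58 + 198 * log2(2*20/2)
2D/W = 20.0
log2(20.0) = 4.3219
MT = 58 + 198 * 4.3219
= 913.7 ms


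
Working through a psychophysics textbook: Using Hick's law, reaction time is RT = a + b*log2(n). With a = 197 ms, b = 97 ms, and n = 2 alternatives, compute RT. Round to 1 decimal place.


RT = 197 + 97 * log2(2)
log2(2) = 1.0
RT = 197 + 97 * 1.0
= 197 + 97.0
= 294.0 ms


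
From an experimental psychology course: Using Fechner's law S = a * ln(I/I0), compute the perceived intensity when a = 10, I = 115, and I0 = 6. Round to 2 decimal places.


S = 10 * ln(115/6)
I/I0 = 19.166667
ln(19.166667) = 2.9532
S = 10 * 2.9532
= 29.53


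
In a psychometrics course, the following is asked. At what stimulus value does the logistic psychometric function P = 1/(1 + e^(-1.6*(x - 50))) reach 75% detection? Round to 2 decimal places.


At P = 0.75: 0.75 = 1/(1 + e^(-k*(x-x0)))
Solving: e^(-k*(x-x0)) = 1/3
x = x0 + ln(3)/k
ln(3) = 1.0986
x = 50 + 1.0986/1.6
= 50 + 0.6866
= 50.69


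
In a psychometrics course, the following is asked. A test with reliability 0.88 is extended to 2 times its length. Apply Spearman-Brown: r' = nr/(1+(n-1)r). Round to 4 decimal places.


r_new = n*r / (1 + (n-1)*r)
Numerator = 2 * 0.88 = 1.76
Denominator = 1 + 1 * 0.88 = 1.88
r_new = 1.76 / 1.88
= 0.9362


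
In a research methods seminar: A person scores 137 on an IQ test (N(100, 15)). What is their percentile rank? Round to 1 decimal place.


z = (IQ - mean) / SD
z = (137 - 100) / 15 = 2.4667
Percentile = Phi(2.4667) * 100
Phi(2.4667) = 0.993182
= 99.3


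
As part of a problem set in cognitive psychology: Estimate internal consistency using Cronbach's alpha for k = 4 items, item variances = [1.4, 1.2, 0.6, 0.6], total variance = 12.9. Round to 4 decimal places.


alpha = (k/(k-1)) * (1 - sum(s_i^2)/s_total^2)
sum(item variances) = 3.8
k/(k-1) = 4/3 = 1.333333
1 - 3.8/12.9 = 1 - 0.294574 = 0.705426
alpha = 1.333333 * 0.705426
= 0.9406


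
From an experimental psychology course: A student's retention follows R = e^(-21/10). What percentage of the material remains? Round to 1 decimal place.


R = e^(-t/S)
-t/S = -21/10 = -2.1
R = e^(-2.1) = 0.122456
Percentage = 0.122456 * 100
= 12.2


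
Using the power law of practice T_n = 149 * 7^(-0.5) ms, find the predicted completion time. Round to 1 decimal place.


T_n = 149 * 7^(-0.5)
7^(-0.5) = 0.377964
T_n = 149 * 0.377964
= 56.3 ms


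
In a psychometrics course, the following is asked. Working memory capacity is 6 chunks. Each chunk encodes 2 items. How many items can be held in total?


Total items = chunks * items_per_chunk
= 6 * 2
= 12


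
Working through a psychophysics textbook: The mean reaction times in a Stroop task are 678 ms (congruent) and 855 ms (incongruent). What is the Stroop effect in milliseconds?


Stroop effect = RT(incongruent) - RT(congruent)
= 855 - 678
= 177 ms


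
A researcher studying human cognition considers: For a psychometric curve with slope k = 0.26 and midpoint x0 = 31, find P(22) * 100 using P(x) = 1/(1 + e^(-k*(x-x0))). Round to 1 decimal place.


P(x) = 1/(1 + e^(-0.26*(22 - 31)))
Exponent = -0.26 * -9 = 2.34
e^(2.34) = 10.381237
P = 1/(1 + 10.381237) = 0.087864
Percentage = 8.8


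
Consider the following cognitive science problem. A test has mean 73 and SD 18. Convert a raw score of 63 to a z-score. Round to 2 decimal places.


z = (X - mu) / sigma
= (63 - 73) / 18
= -10 / 18
= -0.56


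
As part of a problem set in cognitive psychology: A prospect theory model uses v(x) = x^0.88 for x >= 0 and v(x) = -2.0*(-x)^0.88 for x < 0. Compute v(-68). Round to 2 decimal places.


Since x = -68 < 0, use v(x) = -lambda*(-x)^alpha
(-x) = 68
68^0.88 = 40.9834
v(-68) = -2.0 * 40.9834
= -81.97


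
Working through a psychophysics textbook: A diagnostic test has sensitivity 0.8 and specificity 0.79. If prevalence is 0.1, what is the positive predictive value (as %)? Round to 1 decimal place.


PPV = (sens * prev) / (sens * prev + (1-spec) * (1-prev))
Numerator = 0.8 * 0.1 = 0.08
P(positive and no disease) = (1 - spec) * (1 - prev) = (1 - 0.79) * (1 - 0.1) = 0.189
Denominator = 0.08 + 0.189 = 0.269
PPV = 0.08 / 0.269 = 0.297398
As percentage = 29.7


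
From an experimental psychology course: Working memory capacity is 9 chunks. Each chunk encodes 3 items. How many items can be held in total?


Total items = chunks * items_per_chunk
= 9 * 3
= 27


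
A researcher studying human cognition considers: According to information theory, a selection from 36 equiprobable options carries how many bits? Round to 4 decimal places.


H = log2(n)
H = log2(36)
= 5.1699


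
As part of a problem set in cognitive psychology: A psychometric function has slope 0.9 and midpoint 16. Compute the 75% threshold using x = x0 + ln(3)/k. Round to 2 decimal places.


At P = 0.75: 0.75 = 1/(1 + e^(-k*(x-x0)))
Solving: e^(-k*(x-x0)) = 1/3
x = x0 + ln(3)/k
ln(3) = 1.0986
x = 16 + 1.0986/0.9
= 16 + 1.2207
= 17.22


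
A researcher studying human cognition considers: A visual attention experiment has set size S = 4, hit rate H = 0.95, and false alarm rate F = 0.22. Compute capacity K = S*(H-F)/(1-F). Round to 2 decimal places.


K = S * (H - F) / (1 - F)
H - F = 0.73
1 - F = 0.78
K = 4 * 0.73 / 0.78
= 3.74


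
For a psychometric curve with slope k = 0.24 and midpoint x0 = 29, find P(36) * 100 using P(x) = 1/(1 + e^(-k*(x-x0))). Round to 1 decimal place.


P(x) = 1/(1 + e^(-0.24*(36 - 29)))
Exponent = -0.24 * 7 = -1.68
e^(-1.68) = 0.186374
P = 1/(1 + 0.186374) = 0.842905
Percentage = 84.3


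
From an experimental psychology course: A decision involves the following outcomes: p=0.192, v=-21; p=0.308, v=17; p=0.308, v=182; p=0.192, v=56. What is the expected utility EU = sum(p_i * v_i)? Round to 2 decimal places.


EU = sum(p_i * v_i)
0.192 * -21 = -4.032
0.308 * 17 = 5.236
0.308 * 182 = 56.056
0.192 * 56 = 10.752
EU = -4.032 + 5.236 + 56.056 + 10.752
= 68.01


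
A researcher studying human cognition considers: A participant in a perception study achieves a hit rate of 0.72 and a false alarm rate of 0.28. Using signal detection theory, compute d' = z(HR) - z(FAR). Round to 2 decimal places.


d' = z(HR) - z(FAR)
z(0.72) = 0.5828
z(0.28) = -0.5828
d' = 0.5828 - -0.5828
= 1.17


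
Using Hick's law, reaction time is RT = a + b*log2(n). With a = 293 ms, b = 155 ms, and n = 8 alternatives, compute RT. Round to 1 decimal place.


RT = 293 + 155 * log2(8)
log2(8) = 3.0
RT = 293 + 155 * 3.0
= 293 + 465.0
= 758.0 ms


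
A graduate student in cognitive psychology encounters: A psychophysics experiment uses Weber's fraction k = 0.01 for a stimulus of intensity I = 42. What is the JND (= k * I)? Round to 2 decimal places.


JND = k * I
JND = 0.01 * 42
= 0.42


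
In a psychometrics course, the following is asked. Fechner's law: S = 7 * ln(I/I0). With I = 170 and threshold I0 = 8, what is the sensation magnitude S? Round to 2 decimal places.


S = 7 * ln(170/8)
I/I0 = 21.25
ln(21.25) = 3.0564
S = 7 * 3.0564
= 21.39


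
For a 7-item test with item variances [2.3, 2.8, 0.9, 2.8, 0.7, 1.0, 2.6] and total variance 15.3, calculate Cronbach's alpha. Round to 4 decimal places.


alpha = (k/(k-1)) * (1 - sum(s_i^2)/s_total^2)
sum(item variances) = 13.1
k/(k-1) = 7/6 = 1.166667
1 - 13.1/15.3 = 1 - 0.856209 = 0.143791
alpha = 1.166667 * 0.143791
= 0.1678


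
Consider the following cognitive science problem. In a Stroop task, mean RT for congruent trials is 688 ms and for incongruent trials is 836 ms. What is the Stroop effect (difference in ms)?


Stroop effect = RT(incongruent) - RT(congruent)
= 836 - 688
= 148 ms


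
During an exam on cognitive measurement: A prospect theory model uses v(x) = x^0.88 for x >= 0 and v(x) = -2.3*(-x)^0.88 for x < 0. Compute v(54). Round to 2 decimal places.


Since x = 54 >= 0, use v(x) = x^0.88
54^0.88 = 33.4585
v(54) = 33.46


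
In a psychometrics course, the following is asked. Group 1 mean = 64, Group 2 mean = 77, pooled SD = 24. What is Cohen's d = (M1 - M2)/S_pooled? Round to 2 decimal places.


Cohen's d = (M1 - M2) / S_pooled
= (64 - 77) / 24
= -13 / 24
= -0.54


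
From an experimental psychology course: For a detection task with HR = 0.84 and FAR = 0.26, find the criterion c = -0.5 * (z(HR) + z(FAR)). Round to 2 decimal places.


c = -0.5 * (z(HR) + z(FAR))
z(0.84) = 0.9945
z(0.26) = -0.6433
c = -0.5 * (0.9945 + -0.6433)
= -0.5 * 0.3512
= -0.18


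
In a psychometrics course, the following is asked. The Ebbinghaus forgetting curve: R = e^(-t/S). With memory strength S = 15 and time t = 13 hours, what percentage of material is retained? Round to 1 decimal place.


R = e^(-t/S)
-t/S = -13/15 = -0.866667
R = e^(-0.866667) = 0.42035
Percentage = 0.42035 * 100
= 42.0


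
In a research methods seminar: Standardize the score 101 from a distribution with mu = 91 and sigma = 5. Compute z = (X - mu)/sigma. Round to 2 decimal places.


z = (X - mu) / sigma
= (101 - 91) / 5
= 10 / 5
= 2.00


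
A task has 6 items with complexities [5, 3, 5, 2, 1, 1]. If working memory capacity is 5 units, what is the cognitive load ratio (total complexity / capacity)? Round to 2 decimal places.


Total complexity = 5 + 3 + 5 + 2 + 1 + 1 = 17
Load = total / capacity = 17 / 5
= 3.40


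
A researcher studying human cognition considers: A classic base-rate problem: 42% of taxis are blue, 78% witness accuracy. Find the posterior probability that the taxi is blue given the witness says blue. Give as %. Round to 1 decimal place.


P(blue | says blue) = P(says blue | blue)*P(blue) / [P(says blue | blue)*P(blue) + P(says blue | not blue)*P(not blue)]
Numerator = 0.78 * 0.42 = 0.3276
False identification = 0.22 * 0.58 = 0.1276
P = 0.3276 / (0.3276 + 0.1276)
= 0.3276 / 0.4552
As percentage = 72.0


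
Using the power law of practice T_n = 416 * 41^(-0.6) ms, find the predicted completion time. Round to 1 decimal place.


T_n = 416 * 41^(-0.6)
41^(-0.6) = 0.107728
T_n = 416 * 0.107728
= 44.8 ms


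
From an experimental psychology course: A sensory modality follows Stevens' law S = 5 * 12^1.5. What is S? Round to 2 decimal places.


S = 5 * 12^1.5
12^1.5 = 41.5692
S = 5 * 41.5692
= 207.85


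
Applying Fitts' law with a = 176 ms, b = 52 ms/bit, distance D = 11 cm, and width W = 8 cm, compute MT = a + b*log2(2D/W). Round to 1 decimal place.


MT = 176 + 52 * log2(2*11/8)
2D/W = 2.75
log2(2.75) = 1.4594
MT = 176 + 52 * 1.4594
= 251.9 ms


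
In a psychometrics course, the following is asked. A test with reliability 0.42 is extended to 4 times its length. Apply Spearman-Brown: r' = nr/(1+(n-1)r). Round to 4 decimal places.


r_new = n*r / (1 + (n-1)*r)
Numerator = 4 * 0.42 = 1.68
Denominator = 1 + 3 * 0.42 = 2.26
r_new = 1.68 / 2.26
= 0.7434


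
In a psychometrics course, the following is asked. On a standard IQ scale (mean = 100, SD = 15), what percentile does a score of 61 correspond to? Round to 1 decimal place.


z = (IQ - mean) / SD
z = (61 - 100) / 15 = -2.6
Percentile = Phi(-2.6) * 100
Phi(-2.6) = 0.004661
= 0.5


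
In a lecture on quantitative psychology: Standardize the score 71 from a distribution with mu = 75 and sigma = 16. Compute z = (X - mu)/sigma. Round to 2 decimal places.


z = (X - mu) / sigma
= (71 - 75) / 16
= -4 / 16
= -0.25


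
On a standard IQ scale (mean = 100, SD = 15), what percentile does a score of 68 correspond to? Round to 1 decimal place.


z = (IQ - mean) / SD
z = (68 - 100) / 15 = -2.1333
Percentile = Phi(-2.1333) * 100
Phi(-2.1333) = 0.01645
= 1.6


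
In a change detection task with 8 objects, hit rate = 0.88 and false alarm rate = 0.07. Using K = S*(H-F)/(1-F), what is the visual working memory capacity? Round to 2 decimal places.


K = S * (H - F) / (1 - F)
H - F = 0.81
1 - F = 0.93
K = 8 * 0.81 / 0.93
= 6.97


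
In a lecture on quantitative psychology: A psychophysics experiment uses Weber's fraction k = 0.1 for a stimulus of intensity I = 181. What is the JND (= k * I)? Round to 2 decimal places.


JND = k * I
JND = 0.1 * 181
= 18.10


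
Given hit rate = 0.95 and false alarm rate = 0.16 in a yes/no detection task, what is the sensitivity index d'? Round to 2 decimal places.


d' = z(HR) - z(FAR)
z(0.95) = 1.6449
z(0.16) = -0.9945
d' = 1.6449 - -0.9945
= 2.64


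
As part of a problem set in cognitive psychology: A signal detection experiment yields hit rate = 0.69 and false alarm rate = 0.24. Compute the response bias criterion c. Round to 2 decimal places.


c = -0.5 * (z(HR) + z(FAR))
z(0.69) = 0.4959
z(0.24) = -0.7063
c = -0.5 * (0.4959 + -0.7063)
= -0.5 * -0.2104
= 0.11


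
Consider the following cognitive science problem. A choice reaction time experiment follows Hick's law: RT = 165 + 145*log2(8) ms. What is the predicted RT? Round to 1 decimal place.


RT = 165 + 145 * log2(8)
log2(8) = 3.0
RT = 165 + 145 * 3.0
= 165 + 435.0
= 600.0 ms


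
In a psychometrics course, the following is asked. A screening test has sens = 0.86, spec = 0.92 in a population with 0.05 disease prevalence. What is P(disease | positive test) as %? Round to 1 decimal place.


PPV = (sens * prev) / (sens * prev + (1-spec) * (1-prev))
Numerator = 0.86 * 0.05 = 0.043
P(positive and no disease) = (1 - spec) * (1 - prev) = (1 - 0.92) * (1 - 0.05) = 0.076
Denominator = 0.043 + 0.076 = 0.119
PPV = 0.043 / 0.119 = 0.361345
As percentage = 36.1


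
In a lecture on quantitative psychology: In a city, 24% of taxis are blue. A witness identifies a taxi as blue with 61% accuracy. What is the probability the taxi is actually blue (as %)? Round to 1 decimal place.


P(blue | says blue) = P(says blue | blue)*P(blue) / [P(says blue | blue)*P(blue) + P(says blue | not blue)*P(not blue)]
Numerator = 0.61 * 0.24 = 0.1464
False identification = 0.39 * 0.76 = 0.2964
P = 0.1464 / (0.1464 + 0.2964)
= 0.1464 / 0.4428
As percentage = 33.1


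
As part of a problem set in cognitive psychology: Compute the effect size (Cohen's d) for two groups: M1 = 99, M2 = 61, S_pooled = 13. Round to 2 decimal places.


Cohen's d = (M1 - M2) / S_pooled
= (99 - 61) / 13
= 38 / 13
= 2.92


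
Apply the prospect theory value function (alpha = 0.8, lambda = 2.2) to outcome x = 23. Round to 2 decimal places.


Since x = 23 >= 0, use v(x) = x^0.8
23^0.8 = 12.2852
v(23) = 12.29


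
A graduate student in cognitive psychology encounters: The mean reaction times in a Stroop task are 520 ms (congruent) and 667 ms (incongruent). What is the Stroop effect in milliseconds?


Stroop effect = RT(incongruent) - RT(congruent)
= 667 - 520
= 147 ms


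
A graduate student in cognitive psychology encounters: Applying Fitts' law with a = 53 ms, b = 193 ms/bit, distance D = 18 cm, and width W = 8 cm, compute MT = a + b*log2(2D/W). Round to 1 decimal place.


MT = 53 + 193 * log2(2*18/8)
2D/W = 4.5
log2(4.5) = 2.1699
MT = 53 + 193 * 2.1699
= 471.8 ms


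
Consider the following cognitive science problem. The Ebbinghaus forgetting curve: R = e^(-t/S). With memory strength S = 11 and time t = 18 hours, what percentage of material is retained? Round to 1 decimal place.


R = e^(-t/S)
-t/S = -18/11 = -1.636364
R = e^(-1.636364) = 0.194687
Percentage = 0.194687 * 100
= 19.5


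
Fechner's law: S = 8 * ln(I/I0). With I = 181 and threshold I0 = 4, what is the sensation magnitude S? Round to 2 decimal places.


S = 8 * ln(181/4)
I/I0 = 45.25
ln(45.25) = 3.8122
S = 8 * 3.8122
= 30.50


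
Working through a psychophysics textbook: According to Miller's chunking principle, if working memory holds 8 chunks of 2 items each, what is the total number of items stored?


Total items = chunks * items_per_chunk
= 8 * 2
= 16


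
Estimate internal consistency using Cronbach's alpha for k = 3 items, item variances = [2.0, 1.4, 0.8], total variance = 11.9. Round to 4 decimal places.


alpha = (k/(k-1)) * (1 - sum(s_i^2)/s_total^2)
sum(item variances) = 4.2
k/(k-1) = 3/2 = 1.5
1 - 4.2/11.9 = 1 - 0.352941 = 0.647059
alpha = 1.5 * 0.647059
= 0.9706


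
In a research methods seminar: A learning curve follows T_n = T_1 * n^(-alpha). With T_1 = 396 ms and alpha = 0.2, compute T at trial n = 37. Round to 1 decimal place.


T_n = 396 * 37^(-0.2)
37^(-0.2) = 0.485691
T_n = 396 * 0.485691
= 192.3 ms


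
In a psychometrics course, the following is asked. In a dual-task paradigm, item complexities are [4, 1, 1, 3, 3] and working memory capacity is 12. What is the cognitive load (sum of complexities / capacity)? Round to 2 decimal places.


Total complexity = 4 + 1 + 1 + 3 + 3 = 12
Load = total / capacity = 12 / 12
= 1.00


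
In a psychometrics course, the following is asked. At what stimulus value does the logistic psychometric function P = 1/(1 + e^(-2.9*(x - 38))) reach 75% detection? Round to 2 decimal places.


At P = 0.75: 0.75 = 1/(1 + e^(-k*(x-x0)))
Solving: e^(-k*(x-x0)) = 1/3
x = x0 + ln(3)/k
ln(3) = 1.0986
x = 38 + 1.0986/2.9
= 38 + 0.3788
= 38.38


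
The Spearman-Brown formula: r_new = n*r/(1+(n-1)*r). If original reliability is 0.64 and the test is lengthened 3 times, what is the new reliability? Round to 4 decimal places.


r_new = n*r / (1 + (n-1)*r)
Numerator = 3 * 0.64 = 1.92
Denominator = 1 + 2 * 0.64 = 2.28
r_new = 1.92 / 2.28
= 0.8421


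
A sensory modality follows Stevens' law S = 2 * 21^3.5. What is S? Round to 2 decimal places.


S = 2 * 21^3.5
21^3.5 = 42439.2335
S = 2 * 42439.2335
= 84878.47


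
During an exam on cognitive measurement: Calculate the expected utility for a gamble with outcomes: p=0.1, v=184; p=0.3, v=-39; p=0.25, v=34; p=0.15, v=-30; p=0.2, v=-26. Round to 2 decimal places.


EU = sum(p_i * v_i)
0.1 * 184 = 18.4
0.3 * -39 = -11.7
0.25 * 34 = 8.5
0.15 * -30 = -4.5
0.2 * -26 = -5.2
EU = 18.4 + -11.7 + 8.5 + -4.5 + -5.2
= 5.50


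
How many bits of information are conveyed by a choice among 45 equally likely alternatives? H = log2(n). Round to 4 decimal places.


H = log2(n)
H = log2(45)
= 5.4919


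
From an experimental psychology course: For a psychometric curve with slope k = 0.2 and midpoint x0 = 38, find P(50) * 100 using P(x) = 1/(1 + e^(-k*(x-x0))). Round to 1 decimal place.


P(x) = 1/(1 + e^(-0.2*(50 - 38)))
Exponent = -0.2 * 12 = -2.4
e^(-2.4) = 0.090718
P = 1/(1 + 0.090718) = 0.916827
Percentage = 91.7


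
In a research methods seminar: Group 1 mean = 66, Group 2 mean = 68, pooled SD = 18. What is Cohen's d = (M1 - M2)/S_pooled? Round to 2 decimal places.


Cohen's d = (M1 - M2) / S_pooled
= (66 - 68) / 18
= -2 / 18
= -0.11


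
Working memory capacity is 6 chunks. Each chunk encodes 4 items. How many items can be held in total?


Total items = chunks * items_per_chunk
= 6 * 4
= 24


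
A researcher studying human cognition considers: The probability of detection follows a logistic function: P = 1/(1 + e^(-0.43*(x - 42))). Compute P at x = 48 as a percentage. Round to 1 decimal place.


P(x) = 1/(1 + e^(-0.43*(48 - 42)))
Exponent = -0.43 * 6 = -2.58
e^(-2.58) = 0.075774
P = 1/(1 + 0.075774) = 0.929563
Percentage = 93.0


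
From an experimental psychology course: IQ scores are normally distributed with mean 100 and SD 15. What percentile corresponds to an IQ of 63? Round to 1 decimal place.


z = (IQ - mean) / SD
z = (63 - 100) / 15 = -2.4667
Percentile = Phi(-2.4667) * 100
Phi(-2.4667) = 0.006818
= 0.7


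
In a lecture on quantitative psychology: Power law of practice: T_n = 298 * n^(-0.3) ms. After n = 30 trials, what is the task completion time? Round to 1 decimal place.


T_n = 298 * 30^(-0.3)
30^(-0.3) = 0.360465
T_n = 298 * 0.360465
= 107.4 ms


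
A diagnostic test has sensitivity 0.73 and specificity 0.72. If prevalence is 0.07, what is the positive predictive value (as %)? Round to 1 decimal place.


PPV = (sens * prev) / (sens * prev + (1-spec) * (1-prev))
Numerator = 0.73 * 0.07 = 0.0511
P(positive and no disease) = (1 - spec) * (1 - prev) = (1 - 0.72) * (1 - 0.07) = 0.2604
Denominator = 0.0511 + 0.2604 = 0.3115
PPV = 0.0511 / 0.3115 = 0.164045
As percentage = 16.4


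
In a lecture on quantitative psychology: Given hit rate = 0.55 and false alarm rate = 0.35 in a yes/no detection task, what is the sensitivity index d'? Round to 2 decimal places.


d' = z(HR) - z(FAR)
z(0.55) = 0.1257
z(0.35) = -0.3853
d' = 0.1257 - -0.3853
= 0.51


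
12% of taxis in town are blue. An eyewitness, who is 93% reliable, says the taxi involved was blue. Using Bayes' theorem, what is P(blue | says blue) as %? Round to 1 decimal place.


P(blue | says blue) = P(says blue | blue)*P(blue) / [P(says blue | blue)*P(blue) + P(says blue | not blue)*P(not blue)]
Numerator = 0.93 * 0.12 = 0.1116
False identification = 0.07 * 0.88 = 0.0616
P = 0.1116 / (0.1116 + 0.0616)
= 0.1116 / 0.1732
As percentage = 64.4


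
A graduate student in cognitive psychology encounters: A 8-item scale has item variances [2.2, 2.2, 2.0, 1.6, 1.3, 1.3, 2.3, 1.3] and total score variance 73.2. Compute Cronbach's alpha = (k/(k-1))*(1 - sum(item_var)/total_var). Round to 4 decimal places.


alpha = (k/(k-1)) * (1 - sum(s_i^2)/s_total^2)
sum(item variances) = 14.2
k/(k-1) = 8/7 = 1.142857
1 - 14.2/73.2 = 1 - 0.193989 = 0.806011
alpha = 1.142857 * 0.806011
= 0.9212


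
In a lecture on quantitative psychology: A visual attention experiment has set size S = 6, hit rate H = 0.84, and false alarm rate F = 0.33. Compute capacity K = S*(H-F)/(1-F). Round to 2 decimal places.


K = S * (H - F) / (1 - F)
H - F = 0.51
1 - F = 0.67
K = 6 * 0.51 / 0.67
= 4.57


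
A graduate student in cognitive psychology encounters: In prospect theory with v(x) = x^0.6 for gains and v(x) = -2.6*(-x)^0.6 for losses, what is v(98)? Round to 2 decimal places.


Since x = 98 >= 0, use v(x) = x^0.6
98^0.6 = 15.658
v(98) = 15.66


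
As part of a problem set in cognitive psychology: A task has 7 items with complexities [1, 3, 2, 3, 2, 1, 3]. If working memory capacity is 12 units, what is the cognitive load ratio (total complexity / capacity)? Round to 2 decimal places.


Total complexity = 1 + 3 + 2 + 3 + 2 + 1 + 3 = 15
Load = total / capacity = 15 / 12
= 1.25


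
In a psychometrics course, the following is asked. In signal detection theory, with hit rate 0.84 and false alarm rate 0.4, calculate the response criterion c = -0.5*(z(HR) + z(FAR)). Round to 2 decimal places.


c = -0.5 * (z(HR) + z(FAR))
z(0.84) = 0.9945
z(0.4) = -0.2533
c = -0.5 * (0.9945 + -0.2533)
= -0.5 * 0.7412
= -0.37


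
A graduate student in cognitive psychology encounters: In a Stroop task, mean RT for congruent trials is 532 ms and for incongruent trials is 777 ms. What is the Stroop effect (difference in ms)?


Stroop effect = RT(incongruent) - RT(congruent)
= 777 - 532
= 245 ms


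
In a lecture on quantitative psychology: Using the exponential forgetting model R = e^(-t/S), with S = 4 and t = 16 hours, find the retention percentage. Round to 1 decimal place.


R = e^(-t/S)
-t/S = -16/4 = -4.0
R = e^(-4.0) = 0.018316
Percentage = 0.018316 * 100
= 1.8


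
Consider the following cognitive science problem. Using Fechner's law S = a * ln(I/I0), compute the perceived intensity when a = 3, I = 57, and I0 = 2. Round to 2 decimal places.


S = 3 * ln(57/2)
I/I0 = 28.5
ln(28.5) = 3.3499
S = 3 * 3.3499
= 10.05


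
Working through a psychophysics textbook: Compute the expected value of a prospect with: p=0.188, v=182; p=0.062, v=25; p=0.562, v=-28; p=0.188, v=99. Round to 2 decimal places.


EU = sum(p_i * v_i)
0.188 * 182 = 34.216
0.062 * 25 = 1.55
0.562 * -28 = -15.736
0.188 * 99 = 18.612
EU = 34.216 + 1.55 + -15.736 + 18.612
= 38.64


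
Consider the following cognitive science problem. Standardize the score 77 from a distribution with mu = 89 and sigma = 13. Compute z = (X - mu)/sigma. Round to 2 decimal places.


z = (X - mu) / sigma
= (77 - 89) / 13
= -12 / 13
= -0.92


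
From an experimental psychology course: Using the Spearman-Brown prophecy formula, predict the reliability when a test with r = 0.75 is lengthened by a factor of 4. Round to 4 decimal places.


r_new = n*r / (1 + (n-1)*r)
Numerator = 4 * 0.75 = 3.0
Denominator = 1 + 3 * 0.75 = 3.25
r_new = 3.0 / 3.25
= 0.9231


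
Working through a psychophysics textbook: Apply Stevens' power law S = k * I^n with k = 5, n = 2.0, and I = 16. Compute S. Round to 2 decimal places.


S = 5 * 16^2.0
16^2.0 = 256.0
S = 5 * 256.0
= 1280.00


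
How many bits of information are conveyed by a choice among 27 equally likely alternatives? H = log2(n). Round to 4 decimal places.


H = log2(n)
H = log2(27)
= 4.7549


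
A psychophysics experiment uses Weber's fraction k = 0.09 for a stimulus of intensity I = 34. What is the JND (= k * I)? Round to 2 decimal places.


JND = k * I
JND = 0.09 * 34
= 3.06


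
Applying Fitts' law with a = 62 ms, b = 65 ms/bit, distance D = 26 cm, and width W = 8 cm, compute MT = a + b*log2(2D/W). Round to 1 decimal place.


MT = 62 + 65 * log2(2*26/8)
2D/W = 6.5
log2(6.5) = 2.7004
MT = 62 + 65 * 2.7004
= 237.5 ms


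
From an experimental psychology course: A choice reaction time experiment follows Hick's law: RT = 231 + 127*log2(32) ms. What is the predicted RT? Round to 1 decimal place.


RT = 231 + 127 * log2(32)
log2(32) = 5.0
RT = 231 + 127 * 5.0
= 231 + 635.0
= 866.0 ms


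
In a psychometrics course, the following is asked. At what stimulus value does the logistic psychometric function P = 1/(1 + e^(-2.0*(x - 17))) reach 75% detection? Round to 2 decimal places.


At P = 0.75: 0.75 = 1/(1 + e^(-k*(x-x0)))
Solving: e^(-k*(x-x0)) = 1/3
x = x0 + ln(3)/k
ln(3) = 1.0986
x = 17 + 1.0986/2.0
= 17 + 0.5493
= 17.55


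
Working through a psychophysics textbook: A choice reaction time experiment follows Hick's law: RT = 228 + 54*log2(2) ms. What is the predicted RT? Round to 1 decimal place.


RT = 228 + 54 * log2(2)
log2(2) = 1.0
RT = 228 + 54 * 1.0
= 228 + 54.0
= 282.0 ms


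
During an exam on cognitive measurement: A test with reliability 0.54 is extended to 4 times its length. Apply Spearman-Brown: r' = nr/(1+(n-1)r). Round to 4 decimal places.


r_new = n*r / (1 + (n-1)*r)
Numerator = 4 * 0.54 = 2.16
Denominator = 1 + 3 * 0.54 = 2.62
r_new = 2.16 / 2.62
= 0.8244


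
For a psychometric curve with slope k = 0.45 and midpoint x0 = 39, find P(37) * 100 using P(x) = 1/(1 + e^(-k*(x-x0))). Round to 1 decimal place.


P(x) = 1/(1 + e^(-0.45*(37 - 39)))
Exponent = -0.45 * -2 = 0.9
e^(0.9) = 2.459603
P = 1/(1 + 2.459603) = 0.289051
Percentage = 28.9


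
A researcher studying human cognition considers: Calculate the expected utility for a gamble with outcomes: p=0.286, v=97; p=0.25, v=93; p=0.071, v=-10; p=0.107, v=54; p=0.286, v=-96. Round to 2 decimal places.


EU = sum(p_i * v_i)
0.286 * 97 = 27.742
0.25 * 93 = 23.25
0.071 * -10 = -0.71
0.107 * 54 = 5.778
0.286 * -96 = -27.456
EU = 27.742 + 23.25 + -0.71 + 5.778 + -27.456
= 28.60


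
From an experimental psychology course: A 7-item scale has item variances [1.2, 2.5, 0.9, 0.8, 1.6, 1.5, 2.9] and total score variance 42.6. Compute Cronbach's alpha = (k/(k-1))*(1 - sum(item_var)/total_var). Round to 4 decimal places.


alpha = (k/(k-1)) * (1 - sum(s_i^2)/s_total^2)
sum(item variances) = 11.4
k/(k-1) = 7/6 = 1.166667
1 - 11.4/42.6 = 1 - 0.267606 = 0.732394
alpha = 1.166667 * 0.732394
= 0.8545


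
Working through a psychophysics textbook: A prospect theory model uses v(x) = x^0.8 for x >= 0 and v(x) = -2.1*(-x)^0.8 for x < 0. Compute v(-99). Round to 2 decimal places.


Since x = -99 < 0, use v(x) = -lambda*(-x)^alpha
(-x) = 99
99^0.8 = 39.4919
v(-99) = -2.1 * 39.4919
= -82.93


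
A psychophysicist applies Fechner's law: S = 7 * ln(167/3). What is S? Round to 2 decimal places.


S = 7 * ln(167/3)
I/I0 = 55.666667
ln(55.666667) = 4.0194
S = 7 * 4.0194
= 28.14


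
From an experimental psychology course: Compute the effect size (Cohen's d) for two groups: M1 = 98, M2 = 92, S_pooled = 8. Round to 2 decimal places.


Cohen's d = (M1 - M2) / S_pooled
= (98 - 92) / 8
= 6 / 8
= 0.75


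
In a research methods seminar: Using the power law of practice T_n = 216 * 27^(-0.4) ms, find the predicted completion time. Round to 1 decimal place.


T_n = 216 * 27^(-0.4)
27^(-0.4) = 0.267581
T_n = 216 * 0.267581
= 57.8 ms


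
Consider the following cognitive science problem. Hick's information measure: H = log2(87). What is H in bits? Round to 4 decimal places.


H = log2(n)
H = log2(87)
= 6.4429


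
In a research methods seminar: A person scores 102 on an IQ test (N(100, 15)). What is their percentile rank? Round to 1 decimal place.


z = (IQ - mean) / SD
z = (102 - 100) / 15 = 0.1333
Percentile = Phi(0.1333) * 100
Phi(0.1333) = 0.553022
= 55.3


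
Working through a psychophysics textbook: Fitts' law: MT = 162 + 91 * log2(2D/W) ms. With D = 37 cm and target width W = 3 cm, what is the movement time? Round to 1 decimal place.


MT = 162 + 91 * log2(2*37/3)
2D/W = 24.666667
log2(24.666667) = 4.6245
MT = 162 + 91 * 4.6245
= 582.8 ms


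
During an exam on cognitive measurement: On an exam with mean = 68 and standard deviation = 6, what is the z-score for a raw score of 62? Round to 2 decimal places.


z = (X - mu) / sigma
= (62 - 68) / 6
= -6 / 6
= -1.00


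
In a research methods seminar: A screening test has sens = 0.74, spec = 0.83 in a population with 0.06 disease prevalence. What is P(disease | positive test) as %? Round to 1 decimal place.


PPV = (sens * prev) / (sens * prev + (1-spec) * (1-prev))
Numerator = 0.74 * 0.06 = 0.0444
P(positive and no disease) = (1 - spec) * (1 - prev) = (1 - 0.83) * (1 - 0.06) = 0.1598
Denominator = 0.0444 + 0.1598 = 0.2042
PPV = 0.0444 / 0.2042 = 0.217434
As percentage = 21.7


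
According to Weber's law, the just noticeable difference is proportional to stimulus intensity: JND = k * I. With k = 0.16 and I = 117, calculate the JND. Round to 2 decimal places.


JND = k * I
JND = 0.16 * 117
= 18.72


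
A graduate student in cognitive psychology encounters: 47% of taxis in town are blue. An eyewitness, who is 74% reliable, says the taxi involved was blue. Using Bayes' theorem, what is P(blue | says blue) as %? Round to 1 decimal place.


P(blue | says blue) = P(says blue | blue)*P(blue) / [P(says blue | blue)*P(blue) + P(says blue | not blue)*P(not blue)]
Numerator = 0.74 * 0.47 = 0.3478
False identification = 0.26 * 0.53 = 0.1378
P = 0.3478 / (0.3478 + 0.1378)
= 0.3478 / 0.4856
As percentage = 71.6


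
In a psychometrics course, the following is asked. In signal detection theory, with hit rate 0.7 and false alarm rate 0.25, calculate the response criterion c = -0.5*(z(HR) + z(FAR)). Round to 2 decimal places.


c = -0.5 * (z(HR) + z(FAR))
z(0.7) = 0.5244
z(0.25) = -0.6745
c = -0.5 * (0.5244 + -0.6745)
= -0.5 * -0.1501
= 0.08


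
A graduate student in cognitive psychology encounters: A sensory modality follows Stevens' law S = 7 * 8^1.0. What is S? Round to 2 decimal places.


S = 7 * 8^1.0
8^1.0 = 8.0
S = 7 * 8.0
= 56.00


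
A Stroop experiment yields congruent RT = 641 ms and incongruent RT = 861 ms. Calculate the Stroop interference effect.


Stroop effect = RT(incongruent) - RT(congruent)
= 861 - 641
= 220 ms


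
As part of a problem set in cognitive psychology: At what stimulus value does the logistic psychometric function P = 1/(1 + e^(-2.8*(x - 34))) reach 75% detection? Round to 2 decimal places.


At P = 0.75: 0.75 = 1/(1 + e^(-k*(x-x0)))
Solving: e^(-k*(x-x0)) = 1/3
x = x0 + ln(3)/k
ln(3) = 1.0986
x = 34 + 1.0986/2.8
= 34 + 0.3924
= 34.39


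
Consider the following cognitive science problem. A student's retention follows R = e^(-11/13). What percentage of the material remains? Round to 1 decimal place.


R = e^(-t/S)
-t/S = -11/13 = -0.846154
R = e^(-0.846154) = 0.429062
Percentage = 0.429062 * 100
= 42.9


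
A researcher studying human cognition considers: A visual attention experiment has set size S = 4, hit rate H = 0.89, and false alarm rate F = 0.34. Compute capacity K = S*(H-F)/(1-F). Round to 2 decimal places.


K = S * (H - F) / (1 - F)
H - F = 0.55
1 - F = 0.66
K = 4 * 0.55 / 0.66
= 3.33


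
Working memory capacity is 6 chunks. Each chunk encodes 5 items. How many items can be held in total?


Total items = chunks * items_per_chunk
= 6 * 5
= 30


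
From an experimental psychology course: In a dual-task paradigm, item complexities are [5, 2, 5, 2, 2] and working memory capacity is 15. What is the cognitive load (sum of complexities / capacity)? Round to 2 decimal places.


Total complexity = 5 + 2 + 5 + 2 + 2 = 16
Load = total / capacity = 16 / 15
= 1.07


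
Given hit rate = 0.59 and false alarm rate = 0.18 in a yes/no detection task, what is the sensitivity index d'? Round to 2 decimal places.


d' = z(HR) - z(FAR)
z(0.59) = 0.2275
z(0.18) = -0.9154
d' = 0.2275 - -0.9154
= 1.14


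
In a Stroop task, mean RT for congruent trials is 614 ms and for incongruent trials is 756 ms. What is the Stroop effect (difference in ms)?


Stroop effect = RT(incongruent) - RT(congruent)
= 756 - 614
= 142 ms


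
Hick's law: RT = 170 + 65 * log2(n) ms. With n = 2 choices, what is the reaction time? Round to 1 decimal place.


RT = 170 + 65 * log2(2)
log2(2) = 1.0
RT = 170 + 65 * 1.0
= 170 + 65.0
= 235.0 ms


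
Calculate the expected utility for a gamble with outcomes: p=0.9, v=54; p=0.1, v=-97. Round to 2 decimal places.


EU = sum(p_i * v_i)
0.9 * 54 = 48.6
0.1 * -97 = -9.7
EU = 48.6 + -9.7
= 38.90


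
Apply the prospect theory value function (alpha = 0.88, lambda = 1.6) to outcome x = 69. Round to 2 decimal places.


Since x = 69 >= 0, use v(x) = x^0.88
69^0.88 = 41.5133
v(69) = 41.51


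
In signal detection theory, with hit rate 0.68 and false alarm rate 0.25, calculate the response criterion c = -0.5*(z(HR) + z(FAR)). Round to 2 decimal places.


c = -0.5 * (z(HR) + z(FAR))
z(0.68) = 0.4677
z(0.25) = -0.6745
c = -0.5 * (0.4677 + -0.6745)
= -0.5 * -0.2068
= 0.10


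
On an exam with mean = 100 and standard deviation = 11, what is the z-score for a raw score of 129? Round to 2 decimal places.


z = (X - mu) / sigma
= (129 - 100) / 11
= 29 / 11
= 2.64


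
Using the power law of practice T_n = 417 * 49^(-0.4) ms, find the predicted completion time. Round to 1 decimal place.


T_n = 417 * 49^(-0.4)
49^(-0.4) = 0.210825
T_n = 417 * 0.210825
= 87.9 ms


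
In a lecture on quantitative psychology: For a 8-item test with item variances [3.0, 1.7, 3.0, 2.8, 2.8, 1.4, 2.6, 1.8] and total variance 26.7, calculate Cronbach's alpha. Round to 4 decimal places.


alpha = (k/(k-1)) * (1 - sum(s_i^2)/s_total^2)
sum(item variances) = 19.1
k/(k-1) = 8/7 = 1.142857
1 - 19.1/26.7 = 1 - 0.715356 = 0.284644
alpha = 1.142857 * 0.284644
= 0.3253


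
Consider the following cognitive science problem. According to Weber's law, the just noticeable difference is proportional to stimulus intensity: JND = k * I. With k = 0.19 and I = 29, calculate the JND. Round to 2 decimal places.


JND = k * I
JND = 0.19 * 29
= 5.51


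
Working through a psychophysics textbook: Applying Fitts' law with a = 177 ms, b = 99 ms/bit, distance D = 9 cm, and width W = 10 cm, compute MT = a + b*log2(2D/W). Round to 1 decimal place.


MT = 177 + 99 * log2(2*9/10)
2D/W = 1.8
log2(1.8) = 0.848
MT = 177 + 99 * 0.848
= 261.0 ms


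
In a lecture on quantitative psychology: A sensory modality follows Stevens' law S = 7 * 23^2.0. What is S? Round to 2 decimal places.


S = 7 * 23^2.0
23^2.0 = 529.0
S = 7 * 529.0
= 3703.00


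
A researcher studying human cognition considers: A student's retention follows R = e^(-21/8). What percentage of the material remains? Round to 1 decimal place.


R = e^(-t/S)
-t/S = -21/8 = -2.625
R = e^(-2.625) = 0.07244
Percentage = 0.07244 * 100
= 7.2


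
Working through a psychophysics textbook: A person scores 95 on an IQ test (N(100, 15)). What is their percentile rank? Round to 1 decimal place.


z = (IQ - mean) / SD
z = (95 - 100) / 15 = -0.3333
Percentile = Phi(-0.3333) * 100
Phi(-0.3333) = 0.369454
= 36.9


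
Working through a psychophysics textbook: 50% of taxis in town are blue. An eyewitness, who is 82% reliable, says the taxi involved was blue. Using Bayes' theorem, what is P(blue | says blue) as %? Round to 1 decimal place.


P(blue | says blue) = P(says blue | blue)*P(blue) / [P(says blue | blue)*P(blue) + P(says blue | not blue)*P(not blue)]
Numerator = 0.82 * 0.5 = 0.41
False identification = 0.18 * 0.5 = 0.09
P = 0.41 / (0.41 + 0.09)
= 0.41 / 0.5
As percentage = 82.0


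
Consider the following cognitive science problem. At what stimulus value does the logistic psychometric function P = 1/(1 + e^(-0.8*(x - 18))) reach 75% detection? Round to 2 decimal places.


At P = 0.75: 0.75 = 1/(1 + e^(-k*(x-x0)))
Solving: e^(-k*(x-x0)) = 1/3
x = x0 + ln(3)/k
ln(3) = 1.0986
x = 18 + 1.0986/0.8
= 18 + 1.3732
= 19.37


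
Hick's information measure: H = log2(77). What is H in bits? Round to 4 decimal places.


H = log2(n)
H = log2(77)
= 6.2668


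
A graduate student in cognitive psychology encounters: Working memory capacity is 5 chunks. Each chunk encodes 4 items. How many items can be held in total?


Total items = chunks * items_per_chunk
= 5 * 4
= 20


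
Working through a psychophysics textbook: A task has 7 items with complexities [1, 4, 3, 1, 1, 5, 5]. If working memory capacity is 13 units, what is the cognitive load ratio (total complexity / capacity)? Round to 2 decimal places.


Total complexity = 1 + 4 + 3 + 1 + 1 + 5 + 5 = 20
Load = total / capacity = 20 / 13
= 1.54
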